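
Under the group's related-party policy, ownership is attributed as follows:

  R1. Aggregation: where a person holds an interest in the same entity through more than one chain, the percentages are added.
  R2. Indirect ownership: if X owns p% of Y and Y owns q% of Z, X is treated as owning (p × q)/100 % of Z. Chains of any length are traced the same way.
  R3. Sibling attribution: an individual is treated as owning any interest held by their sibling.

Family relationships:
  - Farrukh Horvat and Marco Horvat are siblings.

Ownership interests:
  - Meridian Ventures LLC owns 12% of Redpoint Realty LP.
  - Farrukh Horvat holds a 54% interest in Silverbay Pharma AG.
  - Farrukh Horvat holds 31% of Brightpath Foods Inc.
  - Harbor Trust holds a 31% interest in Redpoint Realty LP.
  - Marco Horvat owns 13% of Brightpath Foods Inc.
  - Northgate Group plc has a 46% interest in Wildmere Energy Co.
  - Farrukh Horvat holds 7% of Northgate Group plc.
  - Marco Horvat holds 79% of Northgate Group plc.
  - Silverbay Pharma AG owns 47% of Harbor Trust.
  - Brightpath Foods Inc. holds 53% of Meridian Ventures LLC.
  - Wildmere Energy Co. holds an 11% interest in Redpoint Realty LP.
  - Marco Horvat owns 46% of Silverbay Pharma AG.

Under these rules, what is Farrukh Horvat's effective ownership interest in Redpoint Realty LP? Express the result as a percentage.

By sibling attribution (R3), Farrukh Horvat is treated as also owning Marco Horvat's interest in Silverbay Pharma AG, giving 54% + 46% = 100%.
By sibling attribution (R3), Farrukh Horvat is treated as also owning Marco Horvat's interest in Brightpath Foods Inc, giving 31% + 13% = 44%.
By sibling attribution (R3), Farrukh Horvat is treated as also owning Marco Horvat's interest in Northgate Group plc, giving 7% + 79% = 86%.
Chain via Silverbay Pharma AG → Harbor Trust (R2): 100% × 47% × 31% = 14.57% of Redpoint Realty LP.
Chain via Brightpath Foods Inc. → Meridian Ventures LLC (R2): 44% × 53% × 12% = 2.7984% of Redpoint Realty LP.
Chain via Northgate Group plc → Wildmere Energy Co. (R2): 86% × 46% × 11% = 4.3516% of Redpoint Realty LP.
Aggregating (R1): 14.57% + 2.7984% + 4.3516% = 21.72%.

21.72%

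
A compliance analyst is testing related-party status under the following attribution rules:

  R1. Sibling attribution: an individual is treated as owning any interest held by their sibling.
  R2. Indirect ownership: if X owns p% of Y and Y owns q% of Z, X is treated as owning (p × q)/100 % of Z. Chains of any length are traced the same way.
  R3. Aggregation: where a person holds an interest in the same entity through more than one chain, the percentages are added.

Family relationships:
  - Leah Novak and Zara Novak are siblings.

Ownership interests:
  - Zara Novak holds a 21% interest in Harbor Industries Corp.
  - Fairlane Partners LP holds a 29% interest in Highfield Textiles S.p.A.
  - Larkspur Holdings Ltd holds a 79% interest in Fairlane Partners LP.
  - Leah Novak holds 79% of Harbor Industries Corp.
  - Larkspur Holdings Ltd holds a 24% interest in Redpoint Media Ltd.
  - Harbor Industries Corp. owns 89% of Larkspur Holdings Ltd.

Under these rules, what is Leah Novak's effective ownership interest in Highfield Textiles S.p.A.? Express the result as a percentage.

20.3899%

By sibling attribution (R1), Leah Novak is treated as also owning Zara Novak's interest in Harbor Industries Corp, giving 79% + 21% = 100%.
Chain via Harbor Industries Corp. → Larkspur Holdings Ltd → Fairlane Partners LP (R2): 100% × 89% × 79% × 29% = 20.3899% of Highfield Textiles S.p.A.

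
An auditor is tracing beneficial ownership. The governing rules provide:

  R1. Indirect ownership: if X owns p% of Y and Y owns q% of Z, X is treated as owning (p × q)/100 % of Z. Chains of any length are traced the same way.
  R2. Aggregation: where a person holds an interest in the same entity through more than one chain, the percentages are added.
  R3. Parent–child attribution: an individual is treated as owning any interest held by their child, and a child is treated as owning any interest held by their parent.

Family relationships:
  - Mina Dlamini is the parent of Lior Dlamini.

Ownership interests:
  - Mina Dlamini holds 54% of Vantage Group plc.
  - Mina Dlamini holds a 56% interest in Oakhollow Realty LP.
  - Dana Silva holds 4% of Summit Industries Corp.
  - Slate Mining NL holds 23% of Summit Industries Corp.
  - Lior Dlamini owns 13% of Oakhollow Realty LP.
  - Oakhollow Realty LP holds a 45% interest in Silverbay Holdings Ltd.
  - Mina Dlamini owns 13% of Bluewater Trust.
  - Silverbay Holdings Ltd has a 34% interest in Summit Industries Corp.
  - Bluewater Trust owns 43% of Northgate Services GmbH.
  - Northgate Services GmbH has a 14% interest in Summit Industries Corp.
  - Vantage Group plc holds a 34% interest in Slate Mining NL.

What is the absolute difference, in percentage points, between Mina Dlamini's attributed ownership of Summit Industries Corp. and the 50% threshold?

34.4376

By parent–child attribution (R3), Mina Dlamini is treated as also owning Lior Dlamini's interest in Oakhollow Realty LP, giving 56% + 13% = 69%.
Chain via Bluewater Trust → Northgate Services GmbH (R1): 13% × 43% × 14% = 0.7826% of Summit Industries Corp.
Chain via Vantage Group plc → Slate Mining NL (R1): 54% × 34% × 23% = 4.2228% of Summit Industries Corp.
Chain via Oakhollow Realty LP → Silverbay Holdings Ltd (R1): 69% × 45% × 34% = 10.557% of Summit Industries Corp.
Aggregating (R2): 0.7826% + 4.2228% + 10.557% = 15.5624%.
15.5624% falls short of the 50% threshold by 34.4376 percentage points.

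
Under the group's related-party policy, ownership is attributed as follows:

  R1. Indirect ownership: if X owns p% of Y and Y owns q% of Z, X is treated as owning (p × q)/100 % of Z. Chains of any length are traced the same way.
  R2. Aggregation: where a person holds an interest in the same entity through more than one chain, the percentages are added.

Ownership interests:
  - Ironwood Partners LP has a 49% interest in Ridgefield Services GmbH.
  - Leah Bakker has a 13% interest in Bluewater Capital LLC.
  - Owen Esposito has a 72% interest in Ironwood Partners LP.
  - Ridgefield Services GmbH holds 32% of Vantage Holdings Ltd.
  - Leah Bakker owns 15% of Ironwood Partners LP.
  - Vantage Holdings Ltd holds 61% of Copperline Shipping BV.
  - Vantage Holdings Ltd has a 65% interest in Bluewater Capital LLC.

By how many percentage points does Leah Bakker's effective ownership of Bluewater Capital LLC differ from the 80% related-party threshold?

65.4712

Chain via Ironwood Partners LP → Ridgefield Services GmbH → Vantage Holdings Ltd (R1): 15% × 49% × 32% × 65% = 1.5288% of Bluewater Capital LLC.
Direct interest in Bluewater Capital LLC: 13%.
Aggregating (R2): 1.5288% + 13% = 14.5288%.
14.5288% falls short of the 80% threshold by 65.4712 percentage points.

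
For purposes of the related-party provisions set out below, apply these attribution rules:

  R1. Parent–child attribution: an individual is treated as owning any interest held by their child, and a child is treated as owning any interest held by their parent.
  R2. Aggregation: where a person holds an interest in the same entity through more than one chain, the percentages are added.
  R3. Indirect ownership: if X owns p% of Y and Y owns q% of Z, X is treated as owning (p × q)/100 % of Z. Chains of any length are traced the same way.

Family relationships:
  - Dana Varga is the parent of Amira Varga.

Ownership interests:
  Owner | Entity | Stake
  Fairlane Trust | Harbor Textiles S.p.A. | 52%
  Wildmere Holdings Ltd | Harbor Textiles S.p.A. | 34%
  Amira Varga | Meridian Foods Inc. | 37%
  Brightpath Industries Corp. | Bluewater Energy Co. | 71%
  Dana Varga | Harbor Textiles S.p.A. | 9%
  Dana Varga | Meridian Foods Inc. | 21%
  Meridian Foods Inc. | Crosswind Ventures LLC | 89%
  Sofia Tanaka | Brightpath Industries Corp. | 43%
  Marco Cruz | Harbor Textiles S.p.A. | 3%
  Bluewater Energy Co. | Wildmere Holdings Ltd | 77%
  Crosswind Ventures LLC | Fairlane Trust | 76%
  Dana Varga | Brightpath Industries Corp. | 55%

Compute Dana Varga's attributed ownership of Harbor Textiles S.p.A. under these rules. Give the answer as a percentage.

By parent–child attribution (R1), Dana Varga is treated as also owning Amira Varga's interest in Meridian Foods Inc, giving 21% + 37% = 58%.
Chain via Brightpath Industries Corp. → Bluewater Energy Co. → Wildmere Holdings Ltd (R3): 55% × 71% × 77% × 34% = 10.22329% of Harbor Textiles S.p.A.
Chain via Meridian Foods Inc. → Crosswind Ventures LLC → Fairlane Trust (R3): 58% × 89% × 76% × 52% = 20.400224% of Harbor Textiles S.p.A.
Direct interest in Harbor Textiles S.p.A: 9%.
Aggregating (R2): 10.22329% + 20.400224% + 9% = 39.623514%.

39.623514%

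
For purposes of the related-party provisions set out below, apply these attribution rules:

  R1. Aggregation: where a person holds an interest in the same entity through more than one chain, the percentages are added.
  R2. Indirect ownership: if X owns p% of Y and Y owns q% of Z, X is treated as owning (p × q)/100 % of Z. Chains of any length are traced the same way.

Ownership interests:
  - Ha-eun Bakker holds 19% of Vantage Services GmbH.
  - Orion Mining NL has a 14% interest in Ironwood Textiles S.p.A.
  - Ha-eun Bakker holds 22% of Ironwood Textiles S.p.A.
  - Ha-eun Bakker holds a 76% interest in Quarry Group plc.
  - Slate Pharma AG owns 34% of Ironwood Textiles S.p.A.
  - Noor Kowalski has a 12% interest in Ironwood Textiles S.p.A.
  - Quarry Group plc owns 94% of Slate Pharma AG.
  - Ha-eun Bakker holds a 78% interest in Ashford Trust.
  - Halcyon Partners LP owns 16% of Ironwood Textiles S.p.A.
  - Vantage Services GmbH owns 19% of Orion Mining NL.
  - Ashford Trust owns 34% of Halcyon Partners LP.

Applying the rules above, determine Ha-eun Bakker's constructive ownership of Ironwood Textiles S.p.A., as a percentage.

Chain via Vantage Services GmbH → Orion Mining NL (R2): 19% × 19% × 14% = 0.5054% of Ironwood Textiles S.p.A.
Chain via Quarry Group plc → Slate Pharma AG (R2): 76% × 94% × 34% = 24.2896% of Ironwood Textiles S.p.A.
Chain via Ashford Trust → Halcyon Partners LP (R2): 78% × 34% × 16% = 4.2432% of Ironwood Textiles S.p.A.
Direct interest in Ironwood Textiles S.p.A: 22%.
Aggregating (R1): 0.5054% + 24.2896% + 4.2432% + 22% = 51.0382%.

51.0382%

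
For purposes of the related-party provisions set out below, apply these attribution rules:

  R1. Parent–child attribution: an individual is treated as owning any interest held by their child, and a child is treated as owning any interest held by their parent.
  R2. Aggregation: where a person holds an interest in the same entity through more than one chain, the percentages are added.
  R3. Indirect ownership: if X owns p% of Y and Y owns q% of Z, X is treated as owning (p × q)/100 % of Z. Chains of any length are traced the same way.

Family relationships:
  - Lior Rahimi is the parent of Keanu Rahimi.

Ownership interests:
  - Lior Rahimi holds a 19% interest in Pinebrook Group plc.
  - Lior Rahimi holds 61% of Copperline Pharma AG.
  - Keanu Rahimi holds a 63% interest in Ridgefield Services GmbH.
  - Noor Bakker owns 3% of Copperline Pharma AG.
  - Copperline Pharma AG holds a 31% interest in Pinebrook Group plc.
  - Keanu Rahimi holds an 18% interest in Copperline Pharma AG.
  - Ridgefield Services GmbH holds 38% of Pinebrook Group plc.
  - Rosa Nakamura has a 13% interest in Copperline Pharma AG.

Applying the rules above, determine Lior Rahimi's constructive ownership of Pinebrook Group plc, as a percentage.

By parent–child attribution (R1), Lior Rahimi is treated as also owning Keanu Rahimi's interest in Copperline Pharma AG, giving 61% + 18% = 79%.
By parent–child attribution (R1), Lior Rahimi is treated as owning Keanu Rahimi's 63% interest in Ridgefield Services GmbH.
Chain via Copperline Pharma AG (R3): 79% × 31% = 24.49% of Pinebrook Group plc.
Direct interest in Pinebrook Group plc: 19%.
Chain via Ridgefield Services GmbH (R3): 63% × 38% = 23.94% of Pinebrook Group plc.
Aggregating (R2): 24.49% + 19% + 23.94% = 67.43%.

67.43%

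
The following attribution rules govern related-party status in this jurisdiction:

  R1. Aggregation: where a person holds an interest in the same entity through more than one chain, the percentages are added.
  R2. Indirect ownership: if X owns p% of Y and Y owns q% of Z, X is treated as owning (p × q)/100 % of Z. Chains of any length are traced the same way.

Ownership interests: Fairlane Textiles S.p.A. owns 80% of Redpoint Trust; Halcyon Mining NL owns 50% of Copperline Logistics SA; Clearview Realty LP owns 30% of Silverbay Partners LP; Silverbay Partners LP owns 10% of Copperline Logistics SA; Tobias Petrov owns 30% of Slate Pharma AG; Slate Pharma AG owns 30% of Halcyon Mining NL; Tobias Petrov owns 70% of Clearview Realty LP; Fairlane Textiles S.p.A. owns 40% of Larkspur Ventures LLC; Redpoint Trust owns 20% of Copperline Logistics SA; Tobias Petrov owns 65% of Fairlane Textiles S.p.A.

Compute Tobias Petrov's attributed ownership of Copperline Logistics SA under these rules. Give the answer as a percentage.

17%

Chain via Fairlane Textiles S.p.A. → Redpoint Trust (R2): 65% × 80% × 20% = 10.4% of Copperline Logistics SA.
Chain via Clearview Realty LP → Silverbay Partners LP (R2): 70% × 30% × 10% = 2.1% of Copperline Logistics SA.
Chain via Slate Pharma AG → Halcyon Mining NL (R2): 30% × 30% × 50% = 4.5% of Copperline Logistics SA.
Aggregating (R1): 10.4% + 2.1% + 4.5% = 17%.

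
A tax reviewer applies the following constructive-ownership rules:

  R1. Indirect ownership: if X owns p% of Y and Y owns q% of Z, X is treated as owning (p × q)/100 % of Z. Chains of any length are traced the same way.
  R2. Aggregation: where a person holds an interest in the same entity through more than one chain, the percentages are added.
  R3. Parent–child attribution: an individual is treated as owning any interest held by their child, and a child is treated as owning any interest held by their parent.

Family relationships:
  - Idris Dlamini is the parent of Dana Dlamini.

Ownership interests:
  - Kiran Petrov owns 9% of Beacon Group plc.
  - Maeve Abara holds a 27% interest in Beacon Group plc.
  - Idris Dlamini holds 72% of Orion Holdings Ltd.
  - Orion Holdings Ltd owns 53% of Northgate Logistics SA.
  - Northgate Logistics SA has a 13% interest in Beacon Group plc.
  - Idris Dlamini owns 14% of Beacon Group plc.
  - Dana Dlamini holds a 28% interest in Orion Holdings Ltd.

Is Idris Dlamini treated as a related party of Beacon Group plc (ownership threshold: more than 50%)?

No

By parent–child attribution (R3), Idris Dlamini is treated as also owning Dana Dlamini's interest in Orion Holdings Ltd, giving 72% + 28% = 100%.
Chain via Orion Holdings Ltd → Northgate Logistics SA (R1): 100% × 53% × 13% = 6.89% of Beacon Group plc.
Direct interest in Beacon Group plc: 14%.
Aggregating (R2): 6.89% + 14% = 20.89%.
20.89% does not exceed the 50% threshold, so Idris is not a related party to Beacon Group plc.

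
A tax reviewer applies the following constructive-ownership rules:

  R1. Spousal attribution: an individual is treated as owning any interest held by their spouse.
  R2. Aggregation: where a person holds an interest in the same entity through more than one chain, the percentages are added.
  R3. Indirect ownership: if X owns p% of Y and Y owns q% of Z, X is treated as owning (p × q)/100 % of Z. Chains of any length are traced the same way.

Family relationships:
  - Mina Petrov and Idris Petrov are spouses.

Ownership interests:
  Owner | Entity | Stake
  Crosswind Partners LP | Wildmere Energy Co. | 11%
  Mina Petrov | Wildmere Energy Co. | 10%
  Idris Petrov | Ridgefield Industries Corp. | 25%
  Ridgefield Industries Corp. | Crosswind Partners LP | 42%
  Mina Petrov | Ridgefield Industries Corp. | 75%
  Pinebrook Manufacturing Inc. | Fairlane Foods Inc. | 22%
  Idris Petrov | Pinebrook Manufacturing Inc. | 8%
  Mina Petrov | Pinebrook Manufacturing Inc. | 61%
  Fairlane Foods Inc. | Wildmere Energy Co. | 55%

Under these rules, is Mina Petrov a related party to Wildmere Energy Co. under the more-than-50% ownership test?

No

By spousal attribution (R1), Mina Petrov is treated as also owning Idris Petrov's interest in Ridgefield Industries Corp, giving 75% + 25% = 100%.
By spousal attribution (R1), Mina Petrov is treated as also owning Idris Petrov's interest in Pinebrook Manufacturing Inc, giving 61% + 8% = 69%.
Chain via Ridgefield Industries Corp. → Crosswind Partners LP (R3): 100% × 42% × 11% = 4.62% of Wildmere Energy Co.
Chain via Pinebrook Manufacturing Inc. → Fairlane Foods Inc. (R3): 69% × 22% × 55% = 8.349% of Wildmere Energy Co.
Direct interest in Wildmere Energy Co: 10%.
Aggregating (R2): 4.62% + 8.349% + 10% = 22.969%.
22.969% does not exceed the 50% threshold, so Mina is not a related party to Wildmere Energy Co.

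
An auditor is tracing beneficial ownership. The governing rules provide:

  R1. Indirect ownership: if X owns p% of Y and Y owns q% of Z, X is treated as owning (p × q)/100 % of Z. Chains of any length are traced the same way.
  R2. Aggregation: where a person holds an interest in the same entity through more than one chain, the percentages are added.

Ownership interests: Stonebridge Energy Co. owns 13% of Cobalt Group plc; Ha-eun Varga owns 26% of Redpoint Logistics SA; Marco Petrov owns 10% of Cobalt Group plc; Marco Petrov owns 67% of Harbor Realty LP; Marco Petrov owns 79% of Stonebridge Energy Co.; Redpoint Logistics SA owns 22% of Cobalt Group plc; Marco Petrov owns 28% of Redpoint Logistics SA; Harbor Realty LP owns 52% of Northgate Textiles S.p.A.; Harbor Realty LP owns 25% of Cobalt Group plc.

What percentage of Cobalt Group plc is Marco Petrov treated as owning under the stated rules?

Chain via Stonebridge Energy Co. (R1): 79% × 13% = 10.27% of Cobalt Group plc.
Chain via Harbor Realty LP (R1): 67% × 25% = 16.75% of Cobalt Group plc.
Chain via Redpoint Logistics SA (R1): 28% × 22% = 6.16% of Cobalt Group plc.
Direct interest in Cobalt Group plc: 10%.
Aggregating (R2): 10.27% + 16.75% + 6.16% + 10% = 43.18%.

43.18%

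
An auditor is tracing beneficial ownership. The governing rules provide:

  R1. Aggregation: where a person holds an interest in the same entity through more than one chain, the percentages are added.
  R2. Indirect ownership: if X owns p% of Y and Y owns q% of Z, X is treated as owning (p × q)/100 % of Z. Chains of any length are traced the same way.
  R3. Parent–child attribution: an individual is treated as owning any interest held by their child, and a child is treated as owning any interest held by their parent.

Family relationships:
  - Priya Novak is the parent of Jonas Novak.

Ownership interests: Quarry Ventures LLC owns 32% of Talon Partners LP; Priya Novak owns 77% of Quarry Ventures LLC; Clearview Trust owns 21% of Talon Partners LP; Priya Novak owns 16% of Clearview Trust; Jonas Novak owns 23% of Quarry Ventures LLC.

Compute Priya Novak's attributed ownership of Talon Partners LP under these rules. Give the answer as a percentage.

35.36%

By parent–child attribution (R3), Priya Novak is treated as also owning Jonas Novak's interest in Quarry Ventures LLC, giving 77% + 23% = 100%.
Chain via Clearview Trust (R2): 16% × 21% = 3.36% of Talon Partners LP.
Chain via Quarry Ventures LLC (R2): 100% × 32% = 32% of Talon Partners LP.
Aggregating (R1): 3.36% + 32% = 35.36%.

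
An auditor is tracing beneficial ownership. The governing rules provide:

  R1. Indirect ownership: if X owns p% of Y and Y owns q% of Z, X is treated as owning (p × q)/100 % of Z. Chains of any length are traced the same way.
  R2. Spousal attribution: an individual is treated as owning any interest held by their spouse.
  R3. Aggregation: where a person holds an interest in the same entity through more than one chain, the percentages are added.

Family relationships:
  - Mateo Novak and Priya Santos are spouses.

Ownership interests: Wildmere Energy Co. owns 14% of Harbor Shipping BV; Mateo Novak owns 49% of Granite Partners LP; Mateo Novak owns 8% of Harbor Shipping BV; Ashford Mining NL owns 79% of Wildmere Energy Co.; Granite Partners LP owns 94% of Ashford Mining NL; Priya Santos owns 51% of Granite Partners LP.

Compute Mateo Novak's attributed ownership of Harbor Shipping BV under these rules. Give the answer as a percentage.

18.3964%

By spousal attribution (R2), Mateo Novak is treated as also owning Priya Santos's interest in Granite Partners LP, giving 49% + 51% = 100%.
Chain via Granite Partners LP → Ashford Mining NL → Wildmere Energy Co. (R1): 100% × 94% × 79% × 14% = 10.3964% of Harbor Shipping BV.
Direct interest in Harbor Shipping BV: 8%.
Aggregating (R3): 10.3964% + 8% = 18.3964%.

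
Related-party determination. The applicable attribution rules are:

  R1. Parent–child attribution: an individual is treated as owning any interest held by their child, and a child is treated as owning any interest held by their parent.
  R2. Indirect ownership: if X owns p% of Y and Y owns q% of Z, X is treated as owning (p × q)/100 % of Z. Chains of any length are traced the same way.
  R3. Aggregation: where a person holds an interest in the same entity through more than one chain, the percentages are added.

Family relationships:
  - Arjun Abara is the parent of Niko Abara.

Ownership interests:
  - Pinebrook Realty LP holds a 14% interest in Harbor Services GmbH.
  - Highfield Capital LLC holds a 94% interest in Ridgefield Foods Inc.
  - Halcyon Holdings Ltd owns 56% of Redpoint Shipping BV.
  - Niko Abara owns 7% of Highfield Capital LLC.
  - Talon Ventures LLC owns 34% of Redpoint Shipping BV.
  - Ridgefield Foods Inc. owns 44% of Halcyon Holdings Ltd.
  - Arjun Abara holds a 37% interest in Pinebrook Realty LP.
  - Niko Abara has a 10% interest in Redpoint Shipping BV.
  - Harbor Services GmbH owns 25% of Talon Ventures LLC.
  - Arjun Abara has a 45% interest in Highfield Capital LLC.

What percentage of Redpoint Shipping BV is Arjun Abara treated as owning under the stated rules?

By parent–child attribution (R1), Arjun Abara is treated as also owning Niko Abara's interest in Highfield Capital LLC, giving 45% + 7% = 52%.
By parent–child attribution (R1), Arjun Abara is treated as owning Niko Abara's 10% interest in Redpoint Shipping BV.
Chain via Pinebrook Realty LP → Harbor Services GmbH → Talon Ventures LLC (R2): 37% × 14% × 25% × 34% = 0.4403% of Redpoint Shipping BV.
Chain via Highfield Capital LLC → Ridgefield Foods Inc. → Halcyon Holdings Ltd (R2): 52% × 94% × 44% × 56% = 12.044032% of Redpoint Shipping BV.
Direct interest in Redpoint Shipping BV: 10%.
Aggregating (R3): 0.4403% + 12.044032% + 10% = 22.484332%.

22.484332%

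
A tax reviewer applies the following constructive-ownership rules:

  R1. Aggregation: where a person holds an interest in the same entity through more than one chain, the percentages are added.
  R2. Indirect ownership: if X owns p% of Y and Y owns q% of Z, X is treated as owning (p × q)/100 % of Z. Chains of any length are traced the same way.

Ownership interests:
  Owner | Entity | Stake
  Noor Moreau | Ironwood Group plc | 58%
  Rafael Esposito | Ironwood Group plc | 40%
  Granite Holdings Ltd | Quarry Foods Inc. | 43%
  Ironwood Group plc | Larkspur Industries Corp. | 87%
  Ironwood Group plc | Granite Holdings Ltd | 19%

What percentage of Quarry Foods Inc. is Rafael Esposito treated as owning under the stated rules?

Chain via Ironwood Group plc → Granite Holdings Ltd (R2): 40% × 19% × 43% = 3.268% of Quarry Foods Inc.

3.268%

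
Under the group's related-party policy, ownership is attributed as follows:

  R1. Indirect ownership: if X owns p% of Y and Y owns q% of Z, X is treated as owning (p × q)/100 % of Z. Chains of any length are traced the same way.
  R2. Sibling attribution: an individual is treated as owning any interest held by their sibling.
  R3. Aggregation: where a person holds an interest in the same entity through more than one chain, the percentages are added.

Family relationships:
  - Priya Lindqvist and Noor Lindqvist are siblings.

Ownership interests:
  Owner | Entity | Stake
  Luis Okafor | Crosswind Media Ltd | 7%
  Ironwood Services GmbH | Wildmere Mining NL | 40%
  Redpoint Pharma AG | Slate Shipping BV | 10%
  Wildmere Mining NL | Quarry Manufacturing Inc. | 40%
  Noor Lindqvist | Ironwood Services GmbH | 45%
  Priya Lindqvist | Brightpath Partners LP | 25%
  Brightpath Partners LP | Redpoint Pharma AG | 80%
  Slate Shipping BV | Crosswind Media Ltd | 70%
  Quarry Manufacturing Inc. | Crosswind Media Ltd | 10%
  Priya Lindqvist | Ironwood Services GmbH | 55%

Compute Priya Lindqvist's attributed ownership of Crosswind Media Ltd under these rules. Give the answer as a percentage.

3%

By sibling attribution (R2), Priya Lindqvist is treated as also owning Noor Lindqvist's interest in Ironwood Services GmbH, giving 55% + 45% = 100%.
Chain via Ironwood Services GmbH → Wildmere Mining NL → Quarry Manufacturing Inc. (R1): 100% × 40% × 40% × 10% = 1.6% of Crosswind Media Ltd.
Chain via Brightpath Partners LP → Redpoint Pharma AG → Slate Shipping BV (R1): 25% × 80% × 10% × 70% = 1.4% of Crosswind Media Ltd.
Aggregating (R3): 1.6% + 1.4% = 3%.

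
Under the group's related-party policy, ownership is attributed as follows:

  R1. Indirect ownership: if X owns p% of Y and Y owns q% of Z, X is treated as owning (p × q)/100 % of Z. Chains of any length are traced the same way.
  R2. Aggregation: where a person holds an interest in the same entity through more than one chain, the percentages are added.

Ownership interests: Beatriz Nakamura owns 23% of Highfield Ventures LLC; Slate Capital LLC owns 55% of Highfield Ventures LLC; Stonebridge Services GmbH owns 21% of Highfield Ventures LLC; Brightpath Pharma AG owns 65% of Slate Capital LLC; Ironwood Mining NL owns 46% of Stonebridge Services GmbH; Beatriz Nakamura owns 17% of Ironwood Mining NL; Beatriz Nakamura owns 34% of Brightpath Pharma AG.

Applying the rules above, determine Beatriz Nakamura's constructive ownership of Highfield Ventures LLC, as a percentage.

36.7972%

Chain via Brightpath Pharma AG → Slate Capital LLC (R1): 34% × 65% × 55% = 12.155% of Highfield Ventures LLC.
Chain via Ironwood Mining NL → Stonebridge Services GmbH (R1): 17% × 46% × 21% = 1.6422% of Highfield Ventures LLC.
Direct interest in Highfield Ventures LLC: 23%.
Aggregating (R2): 12.155% + 1.6422% + 23% = 36.7972%.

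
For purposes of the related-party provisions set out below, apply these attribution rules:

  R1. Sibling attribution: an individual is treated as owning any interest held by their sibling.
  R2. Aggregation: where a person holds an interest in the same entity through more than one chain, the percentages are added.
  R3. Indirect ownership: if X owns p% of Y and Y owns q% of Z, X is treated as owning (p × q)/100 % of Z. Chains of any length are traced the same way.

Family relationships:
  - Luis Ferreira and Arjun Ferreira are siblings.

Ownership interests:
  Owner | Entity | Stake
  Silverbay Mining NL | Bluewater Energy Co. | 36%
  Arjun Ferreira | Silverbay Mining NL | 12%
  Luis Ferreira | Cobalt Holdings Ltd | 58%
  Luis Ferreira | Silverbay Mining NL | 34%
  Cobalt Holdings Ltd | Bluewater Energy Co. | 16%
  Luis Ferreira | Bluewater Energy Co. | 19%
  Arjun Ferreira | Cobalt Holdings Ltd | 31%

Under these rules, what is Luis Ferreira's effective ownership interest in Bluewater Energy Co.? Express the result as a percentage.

By sibling attribution (R1), Luis Ferreira is treated as also owning Arjun Ferreira's interest in Cobalt Holdings Ltd, giving 58% + 31% = 89%.
By sibling attribution (R1), Luis Ferreira is treated as also owning Arjun Ferreira's interest in Silverbay Mining NL, giving 34% + 12% = 46%.
Chain via Cobalt Holdings Ltd (R3): 89% × 16% = 14.24% of Bluewater Energy Co.
Chain via Silverbay Mining NL (R3): 46% × 36% = 16.56% of Bluewater Energy Co.
Direct interest in Bluewater Energy Co: 19%.
Aggregating (R2): 14.24% + 16.56% + 19% = 49.8%.

49.8%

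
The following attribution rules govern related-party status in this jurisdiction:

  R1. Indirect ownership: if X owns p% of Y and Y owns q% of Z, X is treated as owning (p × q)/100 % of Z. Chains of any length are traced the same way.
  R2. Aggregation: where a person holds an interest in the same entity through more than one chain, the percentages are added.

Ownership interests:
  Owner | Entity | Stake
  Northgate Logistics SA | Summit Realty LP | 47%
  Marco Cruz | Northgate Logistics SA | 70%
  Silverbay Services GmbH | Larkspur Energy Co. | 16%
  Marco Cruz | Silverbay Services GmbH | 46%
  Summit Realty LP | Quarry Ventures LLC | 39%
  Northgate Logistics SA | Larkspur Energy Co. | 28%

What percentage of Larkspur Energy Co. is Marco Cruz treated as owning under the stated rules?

Chain via Silverbay Services GmbH (R1): 46% × 16% = 7.36% of Larkspur Energy Co.
Chain via Northgate Logistics SA (R1): 70% × 28% = 19.6% of Larkspur Energy Co.
Aggregating (R2): 7.36% + 19.6% = 26.96%.

26.96%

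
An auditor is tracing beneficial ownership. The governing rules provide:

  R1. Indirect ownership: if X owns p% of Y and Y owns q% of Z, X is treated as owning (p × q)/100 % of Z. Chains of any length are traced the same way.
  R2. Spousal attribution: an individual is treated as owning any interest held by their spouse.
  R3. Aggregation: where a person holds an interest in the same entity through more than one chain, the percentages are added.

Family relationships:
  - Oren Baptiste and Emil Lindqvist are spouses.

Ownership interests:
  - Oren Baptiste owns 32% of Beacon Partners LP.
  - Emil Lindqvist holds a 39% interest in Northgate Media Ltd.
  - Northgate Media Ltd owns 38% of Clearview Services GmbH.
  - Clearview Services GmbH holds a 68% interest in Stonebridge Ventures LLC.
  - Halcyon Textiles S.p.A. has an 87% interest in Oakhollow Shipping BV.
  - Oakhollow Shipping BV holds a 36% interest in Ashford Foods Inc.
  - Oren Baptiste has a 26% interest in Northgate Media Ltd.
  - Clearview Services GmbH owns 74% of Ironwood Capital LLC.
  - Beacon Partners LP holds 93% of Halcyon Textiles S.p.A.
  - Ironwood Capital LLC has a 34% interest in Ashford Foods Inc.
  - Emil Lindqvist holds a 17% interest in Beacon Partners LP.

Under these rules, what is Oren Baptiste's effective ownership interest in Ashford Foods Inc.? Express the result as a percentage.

By spousal attribution (R2), Oren Baptiste is treated as also owning Emil Lindqvist's interest in Beacon Partners LP, giving 32% + 17% = 49%.
By spousal attribution (R2), Oren Baptiste is treated as also owning Emil Lindqvist's interest in Northgate Media Ltd, giving 26% + 39% = 65%.
Chain via Beacon Partners LP → Halcyon Textiles S.p.A. → Oakhollow Shipping BV (R1): 49% × 93% × 87% × 36% = 14.272524% of Ashford Foods Inc.
Chain via Northgate Media Ltd → Clearview Services GmbH → Ironwood Capital LLC (R1): 65% × 38% × 74% × 34% = 6.21452% of Ashford Foods Inc.
Aggregating (R3): 14.272524% + 6.21452% = 20.487044%.

20.487044%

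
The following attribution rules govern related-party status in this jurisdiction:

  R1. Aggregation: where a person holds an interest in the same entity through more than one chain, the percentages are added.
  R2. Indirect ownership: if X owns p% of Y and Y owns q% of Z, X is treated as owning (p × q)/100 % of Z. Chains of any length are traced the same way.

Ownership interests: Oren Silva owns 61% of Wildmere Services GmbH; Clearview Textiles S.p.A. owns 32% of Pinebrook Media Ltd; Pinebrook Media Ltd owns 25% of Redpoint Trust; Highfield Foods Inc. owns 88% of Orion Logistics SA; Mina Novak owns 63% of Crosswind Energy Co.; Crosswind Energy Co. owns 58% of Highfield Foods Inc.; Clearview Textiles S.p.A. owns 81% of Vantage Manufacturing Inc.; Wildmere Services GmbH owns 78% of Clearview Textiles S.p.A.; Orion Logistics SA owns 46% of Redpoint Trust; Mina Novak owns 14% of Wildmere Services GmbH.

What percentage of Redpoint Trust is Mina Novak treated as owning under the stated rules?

Chain via Crosswind Energy Co. → Highfield Foods Inc. → Orion Logistics SA (R2): 63% × 58% × 88% × 46% = 14.791392% of Redpoint Trust.
Chain via Wildmere Services GmbH → Clearview Textiles S.p.A. → Pinebrook Media Ltd (R2): 14% × 78% × 32% × 25% = 0.8736% of Redpoint Trust.
Aggregating (R1): 14.791392% + 0.8736% = 15.664992%.

15.664992%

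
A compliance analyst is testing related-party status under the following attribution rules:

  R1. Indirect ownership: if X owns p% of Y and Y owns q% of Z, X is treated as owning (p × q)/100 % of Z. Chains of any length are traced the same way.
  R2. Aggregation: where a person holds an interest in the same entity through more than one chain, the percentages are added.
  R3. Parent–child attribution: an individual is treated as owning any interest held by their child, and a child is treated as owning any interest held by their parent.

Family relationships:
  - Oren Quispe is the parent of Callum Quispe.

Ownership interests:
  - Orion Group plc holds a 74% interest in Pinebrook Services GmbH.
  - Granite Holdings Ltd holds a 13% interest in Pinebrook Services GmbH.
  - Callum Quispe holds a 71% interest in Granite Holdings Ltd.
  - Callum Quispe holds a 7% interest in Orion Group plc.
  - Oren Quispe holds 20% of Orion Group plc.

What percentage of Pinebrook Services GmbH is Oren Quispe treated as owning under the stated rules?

29.21%

By parent–child attribution (R3), Oren Quispe is treated as also owning Callum Quispe's interest in Orion Group plc, giving 20% + 7% = 27%.
By parent–child attribution (R3), Oren Quispe is treated as owning Callum Quispe's 71% interest in Granite Holdings Ltd.
Chain via Orion Group plc (R1): 27% × 74% = 19.98% of Pinebrook Services GmbH.
Chain via Granite Holdings Ltd (R1): 71% × 13% = 9.23% of Pinebrook Services GmbH.
Aggregating (R2): 19.98% + 9.23% = 29.21%.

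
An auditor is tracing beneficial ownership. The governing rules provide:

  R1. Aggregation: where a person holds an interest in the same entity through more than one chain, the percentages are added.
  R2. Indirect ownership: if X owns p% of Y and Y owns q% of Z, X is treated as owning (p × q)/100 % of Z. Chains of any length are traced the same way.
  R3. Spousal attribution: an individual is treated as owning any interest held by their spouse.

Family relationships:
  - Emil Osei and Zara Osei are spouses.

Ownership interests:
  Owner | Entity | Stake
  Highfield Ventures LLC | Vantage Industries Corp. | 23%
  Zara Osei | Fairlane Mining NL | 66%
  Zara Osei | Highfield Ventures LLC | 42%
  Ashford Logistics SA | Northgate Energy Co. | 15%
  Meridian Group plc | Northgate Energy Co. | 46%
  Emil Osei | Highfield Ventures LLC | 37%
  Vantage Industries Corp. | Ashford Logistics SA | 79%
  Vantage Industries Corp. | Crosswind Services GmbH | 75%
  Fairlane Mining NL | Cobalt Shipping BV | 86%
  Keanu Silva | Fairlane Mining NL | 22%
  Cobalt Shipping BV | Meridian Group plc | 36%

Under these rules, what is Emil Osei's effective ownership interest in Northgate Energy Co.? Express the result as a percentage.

By spousal attribution (R3), Emil Osei is treated as also owning Zara Osei's interest in Highfield Ventures LLC, giving 37% + 42% = 79%.
By spousal attribution (R3), Emil Osei is treated as owning Zara Osei's 66% interest in Fairlane Mining NL.
Chain via Highfield Ventures LLC → Vantage Industries Corp. → Ashford Logistics SA (R2): 79% × 23% × 79% × 15% = 2.153145% of Northgate Energy Co.
Chain via Fairlane Mining NL → Cobalt Shipping BV → Meridian Group plc (R2): 66% × 86% × 36% × 46% = 9.399456% of Northgate Energy Co.
Aggregating (R1): 2.153145% + 9.399456% = 11.552601%.

11.552601%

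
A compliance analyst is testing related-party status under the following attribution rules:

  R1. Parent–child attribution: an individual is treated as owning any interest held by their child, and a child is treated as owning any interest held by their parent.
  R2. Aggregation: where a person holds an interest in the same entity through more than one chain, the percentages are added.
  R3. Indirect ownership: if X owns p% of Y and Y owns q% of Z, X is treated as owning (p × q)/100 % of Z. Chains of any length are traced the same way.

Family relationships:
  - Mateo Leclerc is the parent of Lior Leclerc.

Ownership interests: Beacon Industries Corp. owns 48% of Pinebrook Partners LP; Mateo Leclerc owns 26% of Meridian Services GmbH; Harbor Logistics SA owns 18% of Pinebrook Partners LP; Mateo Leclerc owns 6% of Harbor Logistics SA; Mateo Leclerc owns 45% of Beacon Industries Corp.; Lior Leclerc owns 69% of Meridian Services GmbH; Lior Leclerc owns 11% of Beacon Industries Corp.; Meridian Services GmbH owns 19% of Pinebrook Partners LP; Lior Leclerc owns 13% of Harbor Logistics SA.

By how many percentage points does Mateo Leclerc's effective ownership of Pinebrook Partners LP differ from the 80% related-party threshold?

31.65

By parent–child attribution (R1), Mateo Leclerc is treated as also owning Lior Leclerc's interest in Beacon Industries Corp, giving 45% + 11% = 56%.
By parent–child attribution (R1), Mateo Leclerc is treated as also owning Lior Leclerc's interest in Meridian Services GmbH, giving 26% + 69% = 95%.
By parent–child attribution (R1), Mateo Leclerc is treated as also owning Lior Leclerc's interest in Harbor Logistics SA, giving 6% + 13% = 19%.
Chain via Beacon Industries Corp. (R3): 56% × 48% = 26.88% of Pinebrook Partners LP.
Chain via Meridian Services GmbH (R3): 95% × 19% = 18.05% of Pinebrook Partners LP.
Chain via Harbor Logistics SA (R3): 19% × 18% = 3.42% of Pinebrook Partners LP.
Aggregating (R2): 26.88% + 18.05% + 3.42% = 48.35%.
48.35% falls short of the 80% threshold by 31.65 percentage points.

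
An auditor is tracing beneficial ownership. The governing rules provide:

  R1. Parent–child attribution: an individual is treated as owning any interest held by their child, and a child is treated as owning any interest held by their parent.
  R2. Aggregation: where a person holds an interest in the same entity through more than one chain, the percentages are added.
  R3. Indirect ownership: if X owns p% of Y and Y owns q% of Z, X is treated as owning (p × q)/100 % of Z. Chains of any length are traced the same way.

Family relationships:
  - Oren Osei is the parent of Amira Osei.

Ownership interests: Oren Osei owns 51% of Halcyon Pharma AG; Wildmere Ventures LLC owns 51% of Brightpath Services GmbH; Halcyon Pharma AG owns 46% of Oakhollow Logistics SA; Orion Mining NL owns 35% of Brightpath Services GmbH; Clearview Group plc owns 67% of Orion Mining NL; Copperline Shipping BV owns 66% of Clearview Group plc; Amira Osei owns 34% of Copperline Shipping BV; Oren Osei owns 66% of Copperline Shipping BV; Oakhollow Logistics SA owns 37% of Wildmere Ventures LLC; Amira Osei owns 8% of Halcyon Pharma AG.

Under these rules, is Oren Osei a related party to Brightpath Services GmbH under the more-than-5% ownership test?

Yes

By parent–child attribution (R1), Oren Osei is treated as also owning Amira Osei's interest in Halcyon Pharma AG, giving 51% + 8% = 59%.
By parent–child attribution (R1), Oren Osei is treated as also owning Amira Osei's interest in Copperline Shipping BV, giving 66% + 34% = 100%.
Chain via Halcyon Pharma AG → Oakhollow Logistics SA → Wildmere Ventures LLC (R3): 59% × 46% × 37% × 51% = 5.121318% of Brightpath Services GmbH.
Chain via Copperline Shipping BV → Clearview Group plc → Orion Mining NL (R3): 100% × 66% × 67% × 35% = 15.477% of Brightpath Services GmbH.
Aggregating (R2): 5.121318% + 15.477% = 20.598318%.
20.598318% exceeds the 5% threshold, so Oren is a related party to Brightpath Services GmbH.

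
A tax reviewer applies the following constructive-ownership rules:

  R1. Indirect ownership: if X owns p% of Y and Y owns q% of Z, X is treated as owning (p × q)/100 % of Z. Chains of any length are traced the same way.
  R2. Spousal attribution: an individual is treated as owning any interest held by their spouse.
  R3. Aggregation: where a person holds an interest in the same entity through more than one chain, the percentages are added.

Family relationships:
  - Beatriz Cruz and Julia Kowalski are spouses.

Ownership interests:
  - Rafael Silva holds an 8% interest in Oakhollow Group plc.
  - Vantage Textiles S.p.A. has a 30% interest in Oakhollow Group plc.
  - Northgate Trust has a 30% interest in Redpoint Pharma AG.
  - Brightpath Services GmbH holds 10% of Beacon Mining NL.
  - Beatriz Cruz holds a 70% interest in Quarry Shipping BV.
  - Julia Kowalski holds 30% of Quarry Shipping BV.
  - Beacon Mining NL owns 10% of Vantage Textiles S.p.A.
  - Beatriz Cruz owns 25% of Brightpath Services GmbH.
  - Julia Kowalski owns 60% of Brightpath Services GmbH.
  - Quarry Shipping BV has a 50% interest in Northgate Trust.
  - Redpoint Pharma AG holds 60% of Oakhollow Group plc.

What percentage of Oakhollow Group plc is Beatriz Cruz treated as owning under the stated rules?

9.255%

By spousal attribution (R2), Beatriz Cruz is treated as also owning Julia Kowalski's interest in Brightpath Services GmbH, giving 25% + 60% = 85%.
By spousal attribution (R2), Beatriz Cruz is treated as also owning Julia Kowalski's interest in Quarry Shipping BV, giving 70% + 30% = 100%.
Chain via Brightpath Services GmbH → Beacon Mining NL → Vantage Textiles S.p.A. (R1): 85% × 10% × 10% × 30% = 0.255% of Oakhollow Group plc.
Chain via Quarry Shipping BV → Northgate Trust → Redpoint Pharma AG (R1): 100% × 50% × 30% × 60% = 9% of Oakhollow Group plc.
Aggregating (R3): 0.255% + 9% = 9.255%.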